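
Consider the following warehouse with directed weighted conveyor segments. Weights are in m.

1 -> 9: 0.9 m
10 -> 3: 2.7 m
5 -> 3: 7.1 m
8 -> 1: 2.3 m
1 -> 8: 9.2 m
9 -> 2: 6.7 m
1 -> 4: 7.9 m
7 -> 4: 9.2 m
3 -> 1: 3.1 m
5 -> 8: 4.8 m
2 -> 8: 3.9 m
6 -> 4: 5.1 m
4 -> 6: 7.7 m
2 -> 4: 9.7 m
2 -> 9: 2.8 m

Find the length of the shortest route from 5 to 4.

Candidate routes:
5–3–1–4: 7.1+3.1+7.9 = 18.1
5–8–1–9–2–4: 4.8+2.3+0.9+6.7+9.7 = 24.4
5–8–1–4: 4.8+2.3+7.9 = 15
5–3–1–9–2–4: 7.1+3.1+0.9+6.7+9.7 = 27.5
Cheapest is 5–8–1–4 at 15 m.

15 m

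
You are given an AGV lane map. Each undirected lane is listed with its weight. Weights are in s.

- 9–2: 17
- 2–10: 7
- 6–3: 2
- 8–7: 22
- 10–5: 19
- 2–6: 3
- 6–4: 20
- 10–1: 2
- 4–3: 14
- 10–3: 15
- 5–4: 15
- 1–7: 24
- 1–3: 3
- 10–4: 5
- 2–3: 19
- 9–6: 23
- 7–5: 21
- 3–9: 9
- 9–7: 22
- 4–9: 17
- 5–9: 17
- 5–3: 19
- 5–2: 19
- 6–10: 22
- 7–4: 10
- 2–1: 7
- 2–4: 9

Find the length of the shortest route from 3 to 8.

Shortest distances from 3:
3: 0
6: 2  (via 3)
1: 3  (via 3)
2: 5  (via 6)
10: 5  (via 1)
9: 9  (via 3)
4: 10  (via 10)
5: 19  (via 3)
7: 20  (via 4)
8: 42  (via 7)
Shortest route: 3–1–10–4–7–8 = 42 s.

42 s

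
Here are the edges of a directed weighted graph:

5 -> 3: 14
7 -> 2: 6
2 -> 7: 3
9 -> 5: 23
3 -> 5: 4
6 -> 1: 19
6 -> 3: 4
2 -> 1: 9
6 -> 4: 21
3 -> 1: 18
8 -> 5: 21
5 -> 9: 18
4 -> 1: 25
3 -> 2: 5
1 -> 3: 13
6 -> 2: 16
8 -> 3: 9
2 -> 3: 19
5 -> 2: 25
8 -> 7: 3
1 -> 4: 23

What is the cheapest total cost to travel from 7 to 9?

47

Candidate routes:
7 → 2 → 3 → 5 → 9: 6+19+4+18 = 47
7 → 2 → 1 → 3 → 5 → 9: 6+9+13+4+18 = 50
Cheapest is 7 → 2 → 3 → 5 → 9 at 47.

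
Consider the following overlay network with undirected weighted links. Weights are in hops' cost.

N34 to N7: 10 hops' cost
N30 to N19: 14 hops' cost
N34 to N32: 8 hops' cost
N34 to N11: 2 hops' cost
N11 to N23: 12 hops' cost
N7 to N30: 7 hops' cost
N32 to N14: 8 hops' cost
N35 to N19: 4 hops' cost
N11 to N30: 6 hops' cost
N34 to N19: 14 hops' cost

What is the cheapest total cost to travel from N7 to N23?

Enumerating some paths:
N7–N34–N11–N23: 10+2+12 = 24
N7–N30–N11–N23: 7+6+12 = 25
N7–N30–N19–N34–N11–N23: 7+14+14+2+12 = 49
Cheapest is N7–N34–N11–N23 at 24 hops' cost.

24 hops' cost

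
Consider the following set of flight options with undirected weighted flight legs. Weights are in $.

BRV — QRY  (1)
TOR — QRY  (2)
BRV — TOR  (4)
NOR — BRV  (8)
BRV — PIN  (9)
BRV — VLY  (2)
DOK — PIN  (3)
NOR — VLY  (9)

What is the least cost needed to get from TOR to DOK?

$15

Candidate routes:
TOR → BRV → PIN → DOK: 4+9+3 = 16
TOR → QRY → BRV → PIN → DOK: 2+1+9+3 = 15
The minimum is $15 via TOR → QRY → BRV → PIN → DOK.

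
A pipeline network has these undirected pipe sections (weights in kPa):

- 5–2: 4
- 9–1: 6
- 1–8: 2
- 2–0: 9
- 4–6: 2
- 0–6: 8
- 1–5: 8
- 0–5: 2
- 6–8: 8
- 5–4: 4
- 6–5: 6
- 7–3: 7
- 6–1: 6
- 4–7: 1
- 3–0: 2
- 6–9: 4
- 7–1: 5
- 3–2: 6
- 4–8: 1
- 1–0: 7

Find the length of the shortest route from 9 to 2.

14 kPa

Enumerating some paths:
9 → 1 → 8 → 4 → 5 → 2: 6+2+1+4+4 = 17
9 → 6 → 5 → 2: 4+6+4 = 14
Cheapest is 9 → 6 → 5 → 2 at 14 kPa.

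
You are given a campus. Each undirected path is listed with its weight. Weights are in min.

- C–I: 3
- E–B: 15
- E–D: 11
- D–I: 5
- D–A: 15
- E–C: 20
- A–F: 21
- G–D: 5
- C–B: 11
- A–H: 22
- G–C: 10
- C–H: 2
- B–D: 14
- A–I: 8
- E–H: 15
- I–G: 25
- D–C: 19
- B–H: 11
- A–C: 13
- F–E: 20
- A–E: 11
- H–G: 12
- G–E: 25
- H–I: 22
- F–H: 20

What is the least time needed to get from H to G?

12 min

Shortest distances from H:
H: 0
C: 2  (via H)
I: 5  (via C)
D: 10  (via I)
B: 11  (via H)
G: 12  (via H)
Shortest route: H–G = 12 min.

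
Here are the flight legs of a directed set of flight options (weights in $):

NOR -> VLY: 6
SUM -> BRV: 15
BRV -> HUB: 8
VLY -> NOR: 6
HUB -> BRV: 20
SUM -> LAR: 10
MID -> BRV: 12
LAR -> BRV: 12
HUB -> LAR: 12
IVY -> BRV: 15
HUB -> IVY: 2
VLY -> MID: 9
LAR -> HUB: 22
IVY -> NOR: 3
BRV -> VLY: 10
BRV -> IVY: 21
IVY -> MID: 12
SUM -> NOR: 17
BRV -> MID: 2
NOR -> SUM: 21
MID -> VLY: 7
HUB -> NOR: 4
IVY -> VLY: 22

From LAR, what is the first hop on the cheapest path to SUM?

Compare a few routes:
LAR → BRV → HUB → NOR → SUM: 12+8+4+21 = 45
LAR → BRV → HUB → IVY → NOR → SUM: 12+8+2+3+21 = 46
The minimum is $45 via LAR → BRV → HUB → NOR → SUM.
So from LAR the first move is to BRV.

BRV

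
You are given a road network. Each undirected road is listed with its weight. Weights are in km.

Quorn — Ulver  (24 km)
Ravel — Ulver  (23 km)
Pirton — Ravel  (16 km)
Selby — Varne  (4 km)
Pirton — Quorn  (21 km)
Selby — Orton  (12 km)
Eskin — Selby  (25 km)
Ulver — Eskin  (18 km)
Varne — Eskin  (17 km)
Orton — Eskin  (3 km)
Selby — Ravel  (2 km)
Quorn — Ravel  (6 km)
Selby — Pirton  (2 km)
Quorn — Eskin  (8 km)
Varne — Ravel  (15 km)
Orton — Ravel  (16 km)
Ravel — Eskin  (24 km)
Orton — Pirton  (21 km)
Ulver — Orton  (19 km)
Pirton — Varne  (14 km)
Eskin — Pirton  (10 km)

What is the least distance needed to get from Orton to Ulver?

19 km

Enumerating some paths:
Orton–Eskin–Quorn–Ulver: 3+8+24 = 35
Orton–Eskin–Ulver: 3+18 = 21
Orton–Ulver: 19 = 19
Cheapest is Orton–Ulver at 19 km.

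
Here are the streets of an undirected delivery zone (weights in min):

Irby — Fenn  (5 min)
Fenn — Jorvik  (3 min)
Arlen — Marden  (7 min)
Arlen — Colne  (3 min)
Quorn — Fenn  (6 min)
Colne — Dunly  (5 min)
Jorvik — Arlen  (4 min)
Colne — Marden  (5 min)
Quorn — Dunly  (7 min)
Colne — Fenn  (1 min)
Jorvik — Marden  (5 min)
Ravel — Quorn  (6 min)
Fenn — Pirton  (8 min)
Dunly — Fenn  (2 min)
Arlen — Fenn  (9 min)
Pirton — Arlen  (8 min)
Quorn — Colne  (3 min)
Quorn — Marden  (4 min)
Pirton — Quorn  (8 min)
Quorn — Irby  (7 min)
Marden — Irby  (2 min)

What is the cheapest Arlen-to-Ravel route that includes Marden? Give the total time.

Best Arlen to Marden: Arlen–Marden costing 7
Shortest Marden→Ravel: Marden–Quorn–Ravel = 10
Total via Marden: 7 + 10 = 17 min.

17 min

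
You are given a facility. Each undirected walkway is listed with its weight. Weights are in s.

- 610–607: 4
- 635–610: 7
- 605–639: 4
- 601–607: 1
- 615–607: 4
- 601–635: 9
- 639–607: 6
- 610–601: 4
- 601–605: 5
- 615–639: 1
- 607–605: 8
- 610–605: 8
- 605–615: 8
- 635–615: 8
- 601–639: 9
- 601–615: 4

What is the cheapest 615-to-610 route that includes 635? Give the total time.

15 s

Shortest 615→635: 615 → 635 = 8
Best 635 to 610: 635 → 610 costing 7
Total via 635: 8 + 7 = 15 s.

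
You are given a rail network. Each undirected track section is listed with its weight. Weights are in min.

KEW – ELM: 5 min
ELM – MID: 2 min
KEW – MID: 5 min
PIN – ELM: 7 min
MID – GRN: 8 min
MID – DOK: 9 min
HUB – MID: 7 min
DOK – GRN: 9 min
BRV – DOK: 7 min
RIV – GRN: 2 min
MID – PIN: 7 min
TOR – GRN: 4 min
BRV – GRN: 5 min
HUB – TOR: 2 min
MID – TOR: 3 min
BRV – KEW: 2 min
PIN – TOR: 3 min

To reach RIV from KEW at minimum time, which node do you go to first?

Compare a few routes:
KEW → MID → GRN → RIV: 5+8+2 = 15
KEW → MID → TOR → GRN → RIV: 5+3+4+2 = 14
KEW → BRV → GRN → RIV: 2+5+2 = 9
The minimum is 9 min via KEW → BRV → GRN → RIV.
So from KEW the first move is to BRV.

BRV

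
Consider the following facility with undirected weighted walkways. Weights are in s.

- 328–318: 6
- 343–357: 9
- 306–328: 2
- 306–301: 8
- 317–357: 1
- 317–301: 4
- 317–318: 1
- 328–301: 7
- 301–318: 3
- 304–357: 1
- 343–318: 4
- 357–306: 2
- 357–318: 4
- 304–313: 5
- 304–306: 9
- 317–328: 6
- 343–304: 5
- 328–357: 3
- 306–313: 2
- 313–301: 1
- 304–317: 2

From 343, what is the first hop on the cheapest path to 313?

318

Enumerating some paths:
343 → 318 → 317 → 357 → 306 → 313: 4+1+1+2+2 = 10
343 → 318 → 301 → 313: 4+3+1 = 8
343 → 304 → 357 → 306 → 313: 5+1+2+2 = 10
343 → 318 → 317 → 301 → 313: 4+1+4+1 = 10
Cheapest is 343 → 318 → 301 → 313 at 8 s.
So from 343 the first move is to 318.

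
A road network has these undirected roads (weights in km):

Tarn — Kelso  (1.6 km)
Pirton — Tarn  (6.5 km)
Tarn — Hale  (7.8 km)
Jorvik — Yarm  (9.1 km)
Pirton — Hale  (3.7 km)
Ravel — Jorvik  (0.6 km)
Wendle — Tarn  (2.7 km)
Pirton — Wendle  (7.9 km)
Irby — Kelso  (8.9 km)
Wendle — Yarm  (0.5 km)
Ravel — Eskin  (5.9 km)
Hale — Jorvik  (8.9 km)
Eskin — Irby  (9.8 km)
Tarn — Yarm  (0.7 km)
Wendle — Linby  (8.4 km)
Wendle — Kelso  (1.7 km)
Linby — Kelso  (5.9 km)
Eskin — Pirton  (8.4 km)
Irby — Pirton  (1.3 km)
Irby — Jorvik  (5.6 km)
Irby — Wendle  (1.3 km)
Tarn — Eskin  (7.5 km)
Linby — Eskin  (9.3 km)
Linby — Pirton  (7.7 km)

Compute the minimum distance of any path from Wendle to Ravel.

Compare a few routes:
Wendle → Tarn → Yarm → Jorvik → Ravel: 2.7+0.7+9.1+0.6 = 13.1
Wendle → Yarm → Jorvik → Ravel: 0.5+9.1+0.6 = 10.2
Wendle → Irby → Jorvik → Ravel: 1.3+5.6+0.6 = 7.5
Wendle → Kelso → Tarn → Yarm → Jorvik → Ravel: 1.7+1.6+0.7+9.1+0.6 = 13.7
The minimum is 7.5 km via Wendle → Irby → Jorvik → Ravel.

7.5 km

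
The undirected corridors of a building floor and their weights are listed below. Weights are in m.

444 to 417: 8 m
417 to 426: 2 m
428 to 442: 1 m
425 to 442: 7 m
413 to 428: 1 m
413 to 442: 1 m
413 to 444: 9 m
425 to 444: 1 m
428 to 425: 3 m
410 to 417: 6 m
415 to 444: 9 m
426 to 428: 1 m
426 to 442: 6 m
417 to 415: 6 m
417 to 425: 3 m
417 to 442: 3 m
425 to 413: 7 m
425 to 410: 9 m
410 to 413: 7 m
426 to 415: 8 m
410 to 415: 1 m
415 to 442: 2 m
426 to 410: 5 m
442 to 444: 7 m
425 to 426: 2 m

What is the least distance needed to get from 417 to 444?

4 m

Shortest distances from 417:
417: 0
426: 2  (via 417)
425: 3  (via 417)
428: 3  (via 426)
442: 3  (via 417)
444: 4  (via 425)
Shortest route: 417 → 425 → 444 = 4 m.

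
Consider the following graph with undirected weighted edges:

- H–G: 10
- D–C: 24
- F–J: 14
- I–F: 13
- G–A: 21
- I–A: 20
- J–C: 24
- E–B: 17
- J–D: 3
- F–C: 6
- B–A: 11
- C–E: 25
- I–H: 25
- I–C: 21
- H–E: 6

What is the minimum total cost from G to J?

Running Dijkstra from G:
G: 0
H: 10  (via G)
E: 16  (via H)
A: 21  (via G)
B: 32  (via A)
I: 35  (via H)
C: 41  (via E)
F: 47  (via C)
J: 61  (via F)
Shortest route: G → H → E → C → F → J = 61.

61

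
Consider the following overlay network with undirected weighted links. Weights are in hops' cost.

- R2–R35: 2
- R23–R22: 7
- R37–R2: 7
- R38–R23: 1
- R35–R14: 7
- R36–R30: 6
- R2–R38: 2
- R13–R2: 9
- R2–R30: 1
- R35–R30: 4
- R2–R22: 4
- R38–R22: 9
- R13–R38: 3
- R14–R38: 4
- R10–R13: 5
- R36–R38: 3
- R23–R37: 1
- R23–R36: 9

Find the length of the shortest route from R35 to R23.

5 hops' cost

Running Dijkstra from R35:
R35: 0
R2: 2  (via R35)
R30: 3  (via R2)
R38: 4  (via R2)
R23: 5  (via R38)
Shortest route: R35–R2–R38–R23 = 5 hops' cost.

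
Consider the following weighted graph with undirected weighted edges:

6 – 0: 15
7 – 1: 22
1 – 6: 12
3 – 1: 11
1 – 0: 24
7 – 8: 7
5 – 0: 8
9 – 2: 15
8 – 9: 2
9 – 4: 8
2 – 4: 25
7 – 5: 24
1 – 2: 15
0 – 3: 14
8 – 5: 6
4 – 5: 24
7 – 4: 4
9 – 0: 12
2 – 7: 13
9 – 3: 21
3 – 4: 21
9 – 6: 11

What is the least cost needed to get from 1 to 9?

23

Shortest distances from 1:
1: 0
3: 11  (via 1)
6: 12  (via 1)
2: 15  (via 1)
7: 22  (via 1)
9: 23  (via 6)
Shortest route: 1–6–9 = 23.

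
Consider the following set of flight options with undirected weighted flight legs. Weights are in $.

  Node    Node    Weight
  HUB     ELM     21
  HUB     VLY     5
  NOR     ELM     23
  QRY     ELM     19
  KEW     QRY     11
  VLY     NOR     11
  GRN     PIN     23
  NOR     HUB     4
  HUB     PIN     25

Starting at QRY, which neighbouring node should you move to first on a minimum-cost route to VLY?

Compare a few routes:
QRY → ELM → HUB → VLY: 19+21+5 = 45
QRY → ELM → NOR → HUB → VLY: 19+23+4+5 = 51
The minimum is $45 via QRY → ELM → HUB → VLY.
So from QRY the first move is to ELM.

ELM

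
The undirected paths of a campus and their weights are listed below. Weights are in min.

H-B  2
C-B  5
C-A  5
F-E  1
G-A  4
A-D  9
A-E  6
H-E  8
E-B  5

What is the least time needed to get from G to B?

14 min

Running Dijkstra from G:
G: 0
A: 4  (via G)
C: 9  (via A)
E: 10  (via A)
F: 11  (via E)
D: 13  (via A)
B: 14  (via C)
Shortest route: G–A–C–B = 14 min.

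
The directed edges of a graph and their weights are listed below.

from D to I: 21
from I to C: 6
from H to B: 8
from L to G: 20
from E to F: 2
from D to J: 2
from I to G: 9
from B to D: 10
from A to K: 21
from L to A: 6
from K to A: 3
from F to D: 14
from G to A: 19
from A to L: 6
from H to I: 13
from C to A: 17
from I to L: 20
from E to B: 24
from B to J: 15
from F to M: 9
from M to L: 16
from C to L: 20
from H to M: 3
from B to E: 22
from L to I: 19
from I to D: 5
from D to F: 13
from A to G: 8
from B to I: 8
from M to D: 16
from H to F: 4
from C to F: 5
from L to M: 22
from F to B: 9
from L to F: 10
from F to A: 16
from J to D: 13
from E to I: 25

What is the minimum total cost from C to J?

21

Running Dijkstra from C:
C: 0
F: 5  (via C)
B: 14  (via F)
M: 14  (via F)
A: 17  (via C)
D: 19  (via F)
L: 20  (via C)
J: 21  (via D)
Shortest route: C → F → D → J = 21.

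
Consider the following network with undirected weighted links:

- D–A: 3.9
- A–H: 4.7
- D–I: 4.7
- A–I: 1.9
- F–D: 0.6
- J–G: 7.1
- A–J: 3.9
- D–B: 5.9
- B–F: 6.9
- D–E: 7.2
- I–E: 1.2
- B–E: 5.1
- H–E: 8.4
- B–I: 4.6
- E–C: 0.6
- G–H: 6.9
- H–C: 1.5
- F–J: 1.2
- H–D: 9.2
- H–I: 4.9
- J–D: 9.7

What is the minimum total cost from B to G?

Enumerating some paths:
B–I–E–C–H–G: 4.6+1.2+0.6+1.5+6.9 = 14.8
B–D–F–J–G: 5.9+0.6+1.2+7.1 = 14.8
B–E–C–H–G: 5.1+0.6+1.5+6.9 = 14.1
Cheapest is B–E–C–H–G at 14.1.

14.1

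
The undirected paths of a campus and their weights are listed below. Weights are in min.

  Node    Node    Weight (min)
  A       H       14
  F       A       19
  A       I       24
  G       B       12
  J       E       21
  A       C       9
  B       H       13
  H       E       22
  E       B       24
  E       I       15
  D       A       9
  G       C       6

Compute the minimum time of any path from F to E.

55 min

Shortest distances from F:
F: 0
A: 19  (via F)
C: 28  (via A)
D: 28  (via A)
H: 33  (via A)
G: 34  (via C)
I: 43  (via A)
B: 46  (via H)
E: 55  (via H)
Shortest route: F–A–H–E = 55 min.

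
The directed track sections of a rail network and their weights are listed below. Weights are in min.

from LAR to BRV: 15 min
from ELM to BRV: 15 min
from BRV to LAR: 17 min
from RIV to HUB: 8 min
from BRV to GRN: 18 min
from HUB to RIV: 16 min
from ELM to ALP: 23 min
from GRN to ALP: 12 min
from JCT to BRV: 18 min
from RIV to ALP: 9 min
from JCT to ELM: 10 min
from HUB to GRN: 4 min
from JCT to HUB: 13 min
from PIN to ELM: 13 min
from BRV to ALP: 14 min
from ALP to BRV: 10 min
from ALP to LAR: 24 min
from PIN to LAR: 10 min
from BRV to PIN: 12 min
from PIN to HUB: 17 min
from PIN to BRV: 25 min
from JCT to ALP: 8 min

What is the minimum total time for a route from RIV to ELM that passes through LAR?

Best RIV to LAR: RIV–ALP–LAR costing 33
Best LAR to ELM: LAR–BRV–PIN–ELM costing 40
Total via LAR: 33 + 40 = 73 min.

73 min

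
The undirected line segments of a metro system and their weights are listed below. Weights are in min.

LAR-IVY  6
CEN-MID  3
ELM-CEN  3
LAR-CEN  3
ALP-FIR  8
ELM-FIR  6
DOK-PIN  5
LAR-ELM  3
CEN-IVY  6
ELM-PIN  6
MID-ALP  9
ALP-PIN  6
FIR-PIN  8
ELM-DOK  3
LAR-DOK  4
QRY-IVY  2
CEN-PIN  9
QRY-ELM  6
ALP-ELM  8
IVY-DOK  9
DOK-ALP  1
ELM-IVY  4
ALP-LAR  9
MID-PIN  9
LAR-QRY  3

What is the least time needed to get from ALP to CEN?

7 min

Shortest distances from ALP:
ALP: 0
DOK: 1  (via ALP)
ELM: 4  (via DOK)
LAR: 5  (via DOK)
PIN: 6  (via ALP)
CEN: 7  (via ELM)
Shortest route: ALP–DOK–ELM–CEN = 7 min.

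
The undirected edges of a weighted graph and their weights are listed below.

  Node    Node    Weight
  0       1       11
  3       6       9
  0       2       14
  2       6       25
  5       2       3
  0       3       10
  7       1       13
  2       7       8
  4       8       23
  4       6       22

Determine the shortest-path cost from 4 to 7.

55

Candidate routes:
4 → 6 → 2 → 7: 22+25+8 = 55
4 → 6 → 3 → 0 → 1 → 7: 22+9+10+11+13 = 65
4 → 6 → 3 → 0 → 2 → 7: 22+9+10+14+8 = 63
4 → 6 → 2 → 0 → 1 → 7: 22+25+14+11+13 = 85
The minimum is 55 via 4 → 6 → 2 → 7.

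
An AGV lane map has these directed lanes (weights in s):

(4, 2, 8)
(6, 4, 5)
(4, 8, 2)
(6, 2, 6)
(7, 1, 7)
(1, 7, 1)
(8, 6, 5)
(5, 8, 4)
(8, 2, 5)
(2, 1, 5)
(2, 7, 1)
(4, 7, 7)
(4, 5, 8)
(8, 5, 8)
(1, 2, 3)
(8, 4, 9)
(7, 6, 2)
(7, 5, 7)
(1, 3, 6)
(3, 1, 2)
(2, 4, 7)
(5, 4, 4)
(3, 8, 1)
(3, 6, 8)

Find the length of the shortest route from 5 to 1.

14 s

Compare a few routes:
5 - 4 - 8 - 2 - 1: 4+2+5+5 = 16
5 - 8 - 2 - 1: 4+5+5 = 14
5 - 4 - 2 - 1: 4+8+5 = 17
Cheapest is 5 - 8 - 2 - 1 at 14 s.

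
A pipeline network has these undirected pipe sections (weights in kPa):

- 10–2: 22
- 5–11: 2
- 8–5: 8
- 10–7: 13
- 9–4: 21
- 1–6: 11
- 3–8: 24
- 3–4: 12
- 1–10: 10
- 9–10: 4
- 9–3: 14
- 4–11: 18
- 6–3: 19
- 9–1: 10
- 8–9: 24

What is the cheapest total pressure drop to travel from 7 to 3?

31 kPa

Candidate routes:
7 - 10 - 9 - 3: 13+4+14 = 31
7 - 10 - 9 - 4 - 3: 13+4+21+12 = 50
7 - 10 - 1 - 9 - 3: 13+10+10+14 = 47
The minimum is 31 kPa via 7 - 10 - 9 - 3.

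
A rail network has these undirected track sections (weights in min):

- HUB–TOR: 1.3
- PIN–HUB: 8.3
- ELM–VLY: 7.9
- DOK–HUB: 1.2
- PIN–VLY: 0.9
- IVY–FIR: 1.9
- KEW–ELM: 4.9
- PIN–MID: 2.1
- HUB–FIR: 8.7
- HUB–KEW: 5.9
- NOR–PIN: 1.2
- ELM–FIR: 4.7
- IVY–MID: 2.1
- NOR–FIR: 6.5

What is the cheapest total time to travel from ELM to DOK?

12 min

Settle nodes by increasing distance from ELM:
ELM: 0
FIR: 4.7  (via ELM)
KEW: 4.9  (via ELM)
IVY: 6.6  (via FIR)
VLY: 7.9  (via ELM)
MID: 8.7  (via IVY)
PIN: 8.8  (via VLY)
NOR: 10  (via PIN)
HUB: 10.8  (via KEW)
DOK: 12  (via HUB)
Shortest route: ELM → KEW → HUB → DOK = 12 min.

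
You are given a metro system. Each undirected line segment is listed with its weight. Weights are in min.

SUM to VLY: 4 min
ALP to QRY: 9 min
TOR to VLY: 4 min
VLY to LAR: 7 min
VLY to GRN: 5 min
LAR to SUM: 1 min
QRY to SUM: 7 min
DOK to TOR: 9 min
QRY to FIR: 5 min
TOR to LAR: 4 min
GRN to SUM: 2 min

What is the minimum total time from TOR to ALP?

Shortest distances from TOR:
TOR: 0
LAR: 4  (via TOR)
VLY: 4  (via TOR)
SUM: 5  (via LAR)
GRN: 7  (via SUM)
DOK: 9  (via TOR)
QRY: 12  (via SUM)
FIR: 17  (via QRY)
ALP: 21  (via QRY)
Shortest route: TOR → LAR → SUM → QRY → ALP = 21 min.

21 min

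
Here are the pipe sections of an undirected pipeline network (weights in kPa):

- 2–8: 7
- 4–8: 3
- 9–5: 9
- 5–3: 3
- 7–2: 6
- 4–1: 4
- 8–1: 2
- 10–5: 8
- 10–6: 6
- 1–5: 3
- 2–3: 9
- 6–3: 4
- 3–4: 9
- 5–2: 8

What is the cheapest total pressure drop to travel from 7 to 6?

19 kPa

Shortest distances from 7:
7: 0
2: 6  (via 7)
8: 13  (via 2)
5: 14  (via 2)
1: 15  (via 8)
3: 15  (via 2)
4: 16  (via 8)
6: 19  (via 3)
Shortest route: 7–2–3–6 = 19 kPa.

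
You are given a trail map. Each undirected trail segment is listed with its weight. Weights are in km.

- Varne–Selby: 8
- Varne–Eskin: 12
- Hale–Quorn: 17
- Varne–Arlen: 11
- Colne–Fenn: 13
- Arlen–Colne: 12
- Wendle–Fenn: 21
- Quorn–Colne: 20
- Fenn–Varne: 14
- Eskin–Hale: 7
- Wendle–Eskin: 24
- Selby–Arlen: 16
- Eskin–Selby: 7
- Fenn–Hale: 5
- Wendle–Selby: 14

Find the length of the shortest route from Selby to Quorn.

31 km

Running Dijkstra from Selby:
Selby: 0
Eskin: 7  (via Selby)
Varne: 8  (via Selby)
Wendle: 14  (via Selby)
Hale: 14  (via Eskin)
Arlen: 16  (via Selby)
Fenn: 19  (via Hale)
Colne: 28  (via Arlen)
Quorn: 31  (via Hale)
Shortest route: Selby–Eskin–Hale–Quorn = 31 km.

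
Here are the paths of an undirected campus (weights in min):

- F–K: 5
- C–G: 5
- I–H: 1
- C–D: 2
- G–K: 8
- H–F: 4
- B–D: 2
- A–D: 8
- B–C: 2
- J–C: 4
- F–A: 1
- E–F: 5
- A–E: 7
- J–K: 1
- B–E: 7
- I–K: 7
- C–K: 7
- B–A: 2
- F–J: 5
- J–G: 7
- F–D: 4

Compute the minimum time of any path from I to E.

Candidate routes:
I → K → F → E: 7+5+5 = 17
I → H → F → E: 1+4+5 = 10
I → H → F → A → B → E: 1+4+1+2+7 = 15
I → H → F → A → E: 1+4+1+7 = 13
Cheapest is I → H → F → E at 10 min.

10 min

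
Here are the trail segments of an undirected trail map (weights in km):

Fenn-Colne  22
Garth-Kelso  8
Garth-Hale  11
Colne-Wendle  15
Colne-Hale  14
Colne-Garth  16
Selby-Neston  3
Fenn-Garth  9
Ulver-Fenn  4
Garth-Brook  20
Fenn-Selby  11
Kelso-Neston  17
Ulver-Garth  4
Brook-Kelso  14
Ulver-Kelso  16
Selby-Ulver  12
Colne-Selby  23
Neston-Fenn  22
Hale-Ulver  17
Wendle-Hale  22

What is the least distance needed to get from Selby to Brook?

34 km

Settle nodes by increasing distance from Selby:
Selby: 0
Neston: 3  (via Selby)
Fenn: 11  (via Selby)
Ulver: 12  (via Selby)
Garth: 16  (via Ulver)
Kelso: 20  (via Neston)
Colne: 23  (via Selby)
Hale: 27  (via Garth)
Brook: 34  (via Kelso)
Shortest route: Selby–Neston–Kelso–Brook = 34 km.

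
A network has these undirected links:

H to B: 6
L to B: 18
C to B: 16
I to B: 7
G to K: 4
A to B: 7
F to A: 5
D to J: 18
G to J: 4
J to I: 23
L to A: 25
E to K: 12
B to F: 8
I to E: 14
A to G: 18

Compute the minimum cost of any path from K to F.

27

Settle nodes by increasing distance from K:
K: 0
G: 4  (via K)
J: 8  (via G)
E: 12  (via K)
A: 22  (via G)
D: 26  (via J)
I: 26  (via E)
F: 27  (via A)
Shortest route: K–G–A–F = 27.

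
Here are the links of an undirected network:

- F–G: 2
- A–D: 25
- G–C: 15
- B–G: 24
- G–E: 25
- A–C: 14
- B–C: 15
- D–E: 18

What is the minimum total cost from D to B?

Settle nodes by increasing distance from D:
D: 0
E: 18  (via D)
A: 25  (via D)
C: 39  (via A)
G: 43  (via E)
F: 45  (via G)
B: 54  (via C)
Shortest route: D → A → C → B = 54.

54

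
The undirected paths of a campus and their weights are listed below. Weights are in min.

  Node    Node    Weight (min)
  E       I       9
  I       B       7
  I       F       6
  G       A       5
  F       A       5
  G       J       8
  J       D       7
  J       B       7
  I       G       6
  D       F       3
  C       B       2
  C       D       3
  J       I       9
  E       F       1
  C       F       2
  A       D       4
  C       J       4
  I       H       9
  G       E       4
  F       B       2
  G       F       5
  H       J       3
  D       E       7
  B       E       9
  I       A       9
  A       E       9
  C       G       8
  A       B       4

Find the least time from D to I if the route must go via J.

Best D to J: D–J costing 7
Best J to I: J–I costing 9
Total via J: 7 + 9 = 16 min.

16 min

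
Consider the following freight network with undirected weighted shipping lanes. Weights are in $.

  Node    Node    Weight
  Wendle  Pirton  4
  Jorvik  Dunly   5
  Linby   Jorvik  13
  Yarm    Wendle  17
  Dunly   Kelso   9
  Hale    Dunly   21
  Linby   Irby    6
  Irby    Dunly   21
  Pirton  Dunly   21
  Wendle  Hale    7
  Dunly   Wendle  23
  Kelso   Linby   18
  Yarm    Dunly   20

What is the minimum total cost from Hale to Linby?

Enumerating some paths:
Hale–Wendle–Dunly–Jorvik–Linby: 7+23+5+13 = 48
Hale–Dunly–Jorvik–Linby: 21+5+13 = 39
Cheapest is Hale–Dunly–Jorvik–Linby at $39.

$39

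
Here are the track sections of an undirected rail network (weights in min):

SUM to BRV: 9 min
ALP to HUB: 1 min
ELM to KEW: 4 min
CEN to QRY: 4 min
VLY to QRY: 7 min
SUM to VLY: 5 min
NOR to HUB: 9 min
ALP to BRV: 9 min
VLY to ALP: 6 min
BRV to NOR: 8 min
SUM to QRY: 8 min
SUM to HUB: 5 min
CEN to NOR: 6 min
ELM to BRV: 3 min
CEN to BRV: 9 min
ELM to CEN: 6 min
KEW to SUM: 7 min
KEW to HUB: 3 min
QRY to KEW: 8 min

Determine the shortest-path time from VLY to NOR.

16 min

Shortest distances from VLY:
VLY: 0
SUM: 5  (via VLY)
ALP: 6  (via VLY)
QRY: 7  (via VLY)
HUB: 7  (via ALP)
KEW: 10  (via HUB)
CEN: 11  (via QRY)
BRV: 14  (via SUM)
ELM: 14  (via KEW)
NOR: 16  (via HUB)
Shortest route: VLY → ALP → HUB → NOR = 16 min.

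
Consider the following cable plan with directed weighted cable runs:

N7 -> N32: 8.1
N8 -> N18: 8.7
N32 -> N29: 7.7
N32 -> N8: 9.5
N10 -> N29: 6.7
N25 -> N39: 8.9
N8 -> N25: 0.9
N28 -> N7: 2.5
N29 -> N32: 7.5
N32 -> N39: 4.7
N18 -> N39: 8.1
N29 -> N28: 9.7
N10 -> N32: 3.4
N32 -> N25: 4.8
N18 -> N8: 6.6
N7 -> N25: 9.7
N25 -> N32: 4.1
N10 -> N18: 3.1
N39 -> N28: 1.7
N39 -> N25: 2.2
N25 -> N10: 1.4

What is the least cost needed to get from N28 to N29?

18.3

Settle nodes by increasing distance from N28:
N28: 0
N7: 2.5  (via N28)
N32: 10.6  (via N7)
N25: 12.2  (via N7)
N10: 13.6  (via N25)
N39: 15.3  (via N32)
N18: 16.7  (via N10)
N29: 18.3  (via N32)
Shortest route: N28 → N7 → N32 → N29 = 18.3.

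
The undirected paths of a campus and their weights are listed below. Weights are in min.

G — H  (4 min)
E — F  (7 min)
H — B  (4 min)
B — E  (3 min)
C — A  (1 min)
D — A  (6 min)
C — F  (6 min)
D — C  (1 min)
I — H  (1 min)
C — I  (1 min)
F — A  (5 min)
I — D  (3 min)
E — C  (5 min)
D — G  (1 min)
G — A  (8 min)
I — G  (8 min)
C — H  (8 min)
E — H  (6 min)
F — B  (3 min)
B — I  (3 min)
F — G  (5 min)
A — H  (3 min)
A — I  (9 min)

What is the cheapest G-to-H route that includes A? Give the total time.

6 min

Best G to A: G → D → C → A costing 3
Best A to H: A → H costing 3
Total via A: 3 + 3 = 6 min.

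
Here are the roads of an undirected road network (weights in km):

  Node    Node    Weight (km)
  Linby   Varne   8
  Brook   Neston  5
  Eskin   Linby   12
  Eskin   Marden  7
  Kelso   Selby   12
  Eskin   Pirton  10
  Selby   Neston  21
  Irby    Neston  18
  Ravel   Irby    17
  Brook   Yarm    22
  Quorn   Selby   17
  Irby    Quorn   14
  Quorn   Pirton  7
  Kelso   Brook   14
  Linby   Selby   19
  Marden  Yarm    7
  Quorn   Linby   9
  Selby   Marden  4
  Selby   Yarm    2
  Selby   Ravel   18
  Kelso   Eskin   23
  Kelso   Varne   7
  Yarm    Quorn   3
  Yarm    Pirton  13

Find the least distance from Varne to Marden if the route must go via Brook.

49 km

Best Varne to Brook: Varne–Kelso–Brook costing 21
Best Brook to Marden: Brook–Yarm–Selby–Marden costing 28
Total via Brook: 21 + 28 = 49 km.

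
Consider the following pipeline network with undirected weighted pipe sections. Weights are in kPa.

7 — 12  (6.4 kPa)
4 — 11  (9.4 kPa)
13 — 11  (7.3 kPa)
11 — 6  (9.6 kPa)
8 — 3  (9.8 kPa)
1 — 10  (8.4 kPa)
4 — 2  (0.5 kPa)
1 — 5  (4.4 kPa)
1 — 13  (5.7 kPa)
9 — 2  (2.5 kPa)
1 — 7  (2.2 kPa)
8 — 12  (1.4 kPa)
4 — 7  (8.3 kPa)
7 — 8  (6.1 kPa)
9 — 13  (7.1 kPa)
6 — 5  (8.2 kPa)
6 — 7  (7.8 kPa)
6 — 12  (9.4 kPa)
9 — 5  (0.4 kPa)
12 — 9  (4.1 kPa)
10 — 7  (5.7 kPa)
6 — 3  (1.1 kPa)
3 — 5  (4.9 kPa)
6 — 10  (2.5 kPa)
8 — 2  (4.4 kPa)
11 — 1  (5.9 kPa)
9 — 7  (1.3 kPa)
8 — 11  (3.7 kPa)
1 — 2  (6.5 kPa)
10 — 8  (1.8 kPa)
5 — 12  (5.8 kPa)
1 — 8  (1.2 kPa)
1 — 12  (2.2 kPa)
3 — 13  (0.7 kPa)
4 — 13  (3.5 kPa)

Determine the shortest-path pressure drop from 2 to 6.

5.8 kPa

Enumerating some paths:
2 - 4 - 13 - 3 - 6: 0.5+3.5+0.7+1.1 = 5.8
2 - 8 - 10 - 6: 4.4+1.8+2.5 = 8.7
2 - 9 - 5 - 3 - 6: 2.5+0.4+4.9+1.1 = 8.9
The minimum is 5.8 kPa via 2 - 4 - 13 - 3 - 6.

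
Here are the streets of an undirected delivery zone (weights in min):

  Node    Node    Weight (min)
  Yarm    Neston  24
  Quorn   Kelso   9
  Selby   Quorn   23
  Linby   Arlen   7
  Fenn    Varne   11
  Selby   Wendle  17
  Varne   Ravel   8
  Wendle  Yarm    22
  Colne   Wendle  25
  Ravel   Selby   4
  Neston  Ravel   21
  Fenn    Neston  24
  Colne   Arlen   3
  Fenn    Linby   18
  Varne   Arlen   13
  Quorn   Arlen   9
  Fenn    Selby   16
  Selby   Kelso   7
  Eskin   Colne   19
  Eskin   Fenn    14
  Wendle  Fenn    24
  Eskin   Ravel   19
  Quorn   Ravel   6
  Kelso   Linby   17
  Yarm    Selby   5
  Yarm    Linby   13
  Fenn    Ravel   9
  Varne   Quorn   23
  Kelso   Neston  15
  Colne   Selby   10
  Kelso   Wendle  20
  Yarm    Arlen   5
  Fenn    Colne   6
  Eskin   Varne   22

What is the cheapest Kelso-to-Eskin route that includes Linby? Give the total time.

Best Kelso to Linby: Kelso → Linby costing 17
Best Linby to Eskin: Linby → Arlen → Colne → Eskin costing 29
Total via Linby: 17 + 29 = 46 min.

46 min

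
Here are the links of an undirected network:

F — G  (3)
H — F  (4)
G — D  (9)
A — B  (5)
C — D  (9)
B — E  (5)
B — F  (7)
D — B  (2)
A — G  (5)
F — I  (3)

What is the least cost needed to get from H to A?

Running Dijkstra from H:
H: 0
F: 4  (via H)
G: 7  (via F)
I: 7  (via F)
B: 11  (via F)
A: 12  (via G)
Shortest route: H → F → G → A = 12.

12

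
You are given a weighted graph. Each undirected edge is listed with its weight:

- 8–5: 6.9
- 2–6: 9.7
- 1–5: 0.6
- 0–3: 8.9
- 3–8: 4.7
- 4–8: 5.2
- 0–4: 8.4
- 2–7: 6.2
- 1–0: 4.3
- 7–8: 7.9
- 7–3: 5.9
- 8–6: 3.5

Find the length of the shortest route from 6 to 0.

15.3

Running Dijkstra from 6:
6: 0
8: 3.5  (via 6)
3: 8.2  (via 8)
4: 8.7  (via 8)
2: 9.7  (via 6)
5: 10.4  (via 8)
1: 11  (via 5)
7: 11.4  (via 8)
0: 15.3  (via 1)
Shortest route: 6–8–5–1–0 = 15.3.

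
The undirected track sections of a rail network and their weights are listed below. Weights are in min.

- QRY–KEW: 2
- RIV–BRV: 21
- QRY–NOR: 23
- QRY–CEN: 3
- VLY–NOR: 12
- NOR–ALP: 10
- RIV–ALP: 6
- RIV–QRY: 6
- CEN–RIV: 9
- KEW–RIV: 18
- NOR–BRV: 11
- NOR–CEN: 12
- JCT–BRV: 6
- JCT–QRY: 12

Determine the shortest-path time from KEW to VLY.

29 min

Settle nodes by increasing distance from KEW:
KEW: 0
QRY: 2  (via KEW)
CEN: 5  (via QRY)
RIV: 8  (via QRY)
JCT: 14  (via QRY)
ALP: 14  (via RIV)
NOR: 17  (via CEN)
BRV: 20  (via JCT)
VLY: 29  (via NOR)
Shortest route: KEW–QRY–CEN–NOR–VLY = 29 min.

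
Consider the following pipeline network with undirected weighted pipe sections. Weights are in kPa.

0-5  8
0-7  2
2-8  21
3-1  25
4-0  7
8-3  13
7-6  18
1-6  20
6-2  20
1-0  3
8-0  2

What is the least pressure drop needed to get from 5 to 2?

Enumerating some paths:
5–0–7–6–2: 8+2+18+20 = 48
5–0–8–2: 8+2+21 = 31
The minimum is 31 kPa via 5–0–8–2.

31 kPa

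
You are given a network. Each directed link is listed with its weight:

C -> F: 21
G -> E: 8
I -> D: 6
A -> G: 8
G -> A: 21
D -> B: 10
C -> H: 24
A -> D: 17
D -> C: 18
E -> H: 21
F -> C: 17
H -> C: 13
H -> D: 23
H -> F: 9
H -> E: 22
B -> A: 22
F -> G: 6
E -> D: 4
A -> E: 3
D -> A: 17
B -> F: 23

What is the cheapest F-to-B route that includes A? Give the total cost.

Shortest F→A: F–G–A = 27
Best A to B: A–E–D–B costing 17
Total via A: 27 + 17 = 44.

44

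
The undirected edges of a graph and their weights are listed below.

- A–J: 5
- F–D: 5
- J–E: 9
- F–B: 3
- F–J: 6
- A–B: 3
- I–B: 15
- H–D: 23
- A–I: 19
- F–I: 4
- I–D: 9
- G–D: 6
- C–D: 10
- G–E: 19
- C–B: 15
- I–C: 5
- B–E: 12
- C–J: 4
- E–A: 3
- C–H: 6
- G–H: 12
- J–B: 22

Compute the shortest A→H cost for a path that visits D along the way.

27

Shortest A→D: A–B–F–D = 11
Best D to H: D–C–H costing 16
Total via D: 11 + 16 = 27.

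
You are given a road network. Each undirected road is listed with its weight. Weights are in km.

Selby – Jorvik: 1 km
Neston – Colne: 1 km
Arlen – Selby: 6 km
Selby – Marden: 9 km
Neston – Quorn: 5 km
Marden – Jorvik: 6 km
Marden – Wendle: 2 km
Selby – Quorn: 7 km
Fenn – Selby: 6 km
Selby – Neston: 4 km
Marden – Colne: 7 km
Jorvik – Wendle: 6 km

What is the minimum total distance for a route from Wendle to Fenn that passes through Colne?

Best Wendle to Colne: Wendle–Marden–Colne costing 9
Best Colne to Fenn: Colne–Neston–Selby–Fenn costing 11
Total via Colne: 9 + 11 = 20 km.

20 km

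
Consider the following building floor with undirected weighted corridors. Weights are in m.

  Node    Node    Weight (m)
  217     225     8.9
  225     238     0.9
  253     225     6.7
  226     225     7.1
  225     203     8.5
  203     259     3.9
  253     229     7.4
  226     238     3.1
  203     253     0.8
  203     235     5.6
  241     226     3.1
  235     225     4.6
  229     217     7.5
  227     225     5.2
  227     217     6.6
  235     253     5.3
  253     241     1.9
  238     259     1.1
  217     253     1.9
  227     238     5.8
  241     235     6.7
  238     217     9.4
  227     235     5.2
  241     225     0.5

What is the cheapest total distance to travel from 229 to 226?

Compare a few routes:
229 - 253 - 241 - 225 - 238 - 226: 7.4+1.9+0.5+0.9+3.1 = 13.8
229 - 253 - 241 - 226: 7.4+1.9+3.1 = 12.4
229 - 217 - 253 - 241 - 226: 7.5+1.9+1.9+3.1 = 14.4
229 - 217 - 253 - 241 - 225 - 238 - 226: 7.5+1.9+1.9+0.5+0.9+3.1 = 15.8
The minimum is 12.4 m via 229 - 253 - 241 - 226.

12.4 m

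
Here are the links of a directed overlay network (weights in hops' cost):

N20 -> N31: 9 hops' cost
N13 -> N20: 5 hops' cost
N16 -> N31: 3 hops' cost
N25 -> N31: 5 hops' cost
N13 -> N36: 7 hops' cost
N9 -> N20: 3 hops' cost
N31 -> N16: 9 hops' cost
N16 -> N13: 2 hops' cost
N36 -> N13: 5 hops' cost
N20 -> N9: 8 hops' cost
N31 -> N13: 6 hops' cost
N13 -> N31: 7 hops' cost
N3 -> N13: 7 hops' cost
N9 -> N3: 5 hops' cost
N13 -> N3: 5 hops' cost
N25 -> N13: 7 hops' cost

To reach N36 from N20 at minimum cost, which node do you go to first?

Enumerating some paths:
N20 - N31 - N13 - N36: 9+6+7 = 22
N20 - N9 - N3 - N13 - N36: 8+5+7+7 = 27
Cheapest is N20 - N31 - N13 - N36 at 22 hops' cost.
So from N20 the first move is to N31.

N31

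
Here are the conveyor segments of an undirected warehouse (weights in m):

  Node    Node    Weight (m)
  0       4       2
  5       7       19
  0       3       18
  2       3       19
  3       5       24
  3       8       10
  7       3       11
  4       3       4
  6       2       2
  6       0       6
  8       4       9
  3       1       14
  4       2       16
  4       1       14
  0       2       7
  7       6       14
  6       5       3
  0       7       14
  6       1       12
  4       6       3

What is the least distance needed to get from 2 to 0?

Candidate routes:
2 - 0: 7 = 7
2 - 6 - 0: 2+6 = 8
Cheapest is 2 - 0 at 7 m.

7 m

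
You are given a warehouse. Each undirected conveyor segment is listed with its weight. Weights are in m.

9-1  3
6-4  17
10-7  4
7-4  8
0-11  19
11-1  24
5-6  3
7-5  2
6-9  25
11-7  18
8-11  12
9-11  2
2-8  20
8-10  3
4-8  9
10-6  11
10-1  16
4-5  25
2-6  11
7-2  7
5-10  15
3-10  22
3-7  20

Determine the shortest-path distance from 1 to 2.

Compare a few routes:
1–9–11–7–2: 3+2+18+7 = 30
1–10–7–5–6–2: 16+4+2+3+11 = 36
1–10–7–2: 16+4+7 = 27
1–9–11–8–10–7–2: 3+2+12+3+4+7 = 31
Cheapest is 1–10–7–2 at 27 m.

27 m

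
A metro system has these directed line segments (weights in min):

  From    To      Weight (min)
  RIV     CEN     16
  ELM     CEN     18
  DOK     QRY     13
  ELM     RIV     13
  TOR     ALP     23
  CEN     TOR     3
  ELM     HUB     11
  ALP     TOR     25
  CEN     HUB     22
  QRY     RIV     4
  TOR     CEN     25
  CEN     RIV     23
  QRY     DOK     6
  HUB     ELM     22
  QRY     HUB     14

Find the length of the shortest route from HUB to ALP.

Shortest distances from HUB:
HUB: 0
ELM: 22  (via HUB)
RIV: 35  (via ELM)
CEN: 40  (via ELM)
TOR: 43  (via CEN)
ALP: 66  (via TOR)
Shortest route: HUB → ELM → CEN → TOR → ALP = 66 min.

66 min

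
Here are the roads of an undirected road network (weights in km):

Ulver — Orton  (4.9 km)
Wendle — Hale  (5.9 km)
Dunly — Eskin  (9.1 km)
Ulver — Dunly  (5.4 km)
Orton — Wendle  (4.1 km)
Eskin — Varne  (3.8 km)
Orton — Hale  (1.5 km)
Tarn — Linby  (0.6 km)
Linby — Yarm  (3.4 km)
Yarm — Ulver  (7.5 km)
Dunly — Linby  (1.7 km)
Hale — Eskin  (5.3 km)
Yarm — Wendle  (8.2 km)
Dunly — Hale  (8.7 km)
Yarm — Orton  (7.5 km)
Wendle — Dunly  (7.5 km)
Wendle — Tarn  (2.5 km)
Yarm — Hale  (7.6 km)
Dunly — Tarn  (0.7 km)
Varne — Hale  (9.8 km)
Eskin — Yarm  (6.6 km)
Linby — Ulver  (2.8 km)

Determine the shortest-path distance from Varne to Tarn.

Running Dijkstra from Varne:
Varne: 0
Eskin: 3.8  (via Varne)
Hale: 9.1  (via Eskin)
Yarm: 10.4  (via Eskin)
Orton: 10.6  (via Hale)
Dunly: 12.9  (via Eskin)
Tarn: 13.6  (via Dunly)
Shortest route: Varne → Eskin → Dunly → Tarn = 13.6 km.

13.6 km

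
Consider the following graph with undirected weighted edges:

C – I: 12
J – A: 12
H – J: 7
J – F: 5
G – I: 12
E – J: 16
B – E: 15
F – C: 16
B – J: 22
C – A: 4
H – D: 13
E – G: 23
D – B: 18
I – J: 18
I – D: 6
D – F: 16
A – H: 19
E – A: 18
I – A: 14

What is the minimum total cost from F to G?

Shortest distances from F:
F: 0
J: 5  (via F)
H: 12  (via J)
C: 16  (via F)
D: 16  (via F)
A: 17  (via J)
E: 21  (via J)
I: 22  (via D)
B: 27  (via J)
G: 34  (via I)
Shortest route: F → D → I → G = 34.

34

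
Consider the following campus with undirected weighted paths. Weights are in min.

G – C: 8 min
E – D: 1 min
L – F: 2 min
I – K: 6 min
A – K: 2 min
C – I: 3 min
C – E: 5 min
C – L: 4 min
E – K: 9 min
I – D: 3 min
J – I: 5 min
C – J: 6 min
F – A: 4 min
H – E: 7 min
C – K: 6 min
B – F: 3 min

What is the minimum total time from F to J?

12 min

Running Dijkstra from F:
F: 0
L: 2  (via F)
B: 3  (via F)
A: 4  (via F)
C: 6  (via L)
K: 6  (via A)
I: 9  (via C)
E: 11  (via C)
D: 12  (via I)
J: 12  (via C)
Shortest route: F → L → C → J = 12 min.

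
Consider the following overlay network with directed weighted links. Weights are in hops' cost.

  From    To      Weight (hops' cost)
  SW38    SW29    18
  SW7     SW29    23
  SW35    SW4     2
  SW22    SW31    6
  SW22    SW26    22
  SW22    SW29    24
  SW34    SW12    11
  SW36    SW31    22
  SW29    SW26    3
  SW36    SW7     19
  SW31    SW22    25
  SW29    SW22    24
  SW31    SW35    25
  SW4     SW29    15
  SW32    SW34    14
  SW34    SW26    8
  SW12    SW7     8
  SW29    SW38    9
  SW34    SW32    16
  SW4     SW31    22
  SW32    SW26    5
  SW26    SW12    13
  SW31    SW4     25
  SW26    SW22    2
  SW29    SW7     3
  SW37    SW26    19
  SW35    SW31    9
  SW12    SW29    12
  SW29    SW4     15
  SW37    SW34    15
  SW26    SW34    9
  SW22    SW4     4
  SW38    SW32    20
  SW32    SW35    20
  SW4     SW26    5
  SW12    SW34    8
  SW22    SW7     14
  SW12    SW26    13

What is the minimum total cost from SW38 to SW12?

Settle nodes by increasing distance from SW38:
SW38: 0
SW29: 18  (via SW38)
SW32: 20  (via SW38)
SW7: 21  (via SW29)
SW26: 21  (via SW29)
SW22: 23  (via SW26)
SW4: 27  (via SW22)
SW31: 29  (via SW22)
SW34: 30  (via SW26)
SW12: 34  (via SW26)
Shortest route: SW38 → SW29 → SW26 → SW12 = 34 hops' cost.

34 hops' cost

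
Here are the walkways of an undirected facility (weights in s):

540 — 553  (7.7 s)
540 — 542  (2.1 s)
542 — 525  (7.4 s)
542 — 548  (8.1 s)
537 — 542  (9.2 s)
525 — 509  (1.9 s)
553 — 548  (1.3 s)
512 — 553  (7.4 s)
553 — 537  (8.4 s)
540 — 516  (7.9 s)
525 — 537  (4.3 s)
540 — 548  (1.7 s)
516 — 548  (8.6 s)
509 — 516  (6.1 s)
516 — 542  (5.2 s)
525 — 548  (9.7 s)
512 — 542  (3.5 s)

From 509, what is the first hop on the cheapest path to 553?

Enumerating some paths:
509 → 525 → 542 → 540 → 548 → 553: 1.9+7.4+2.1+1.7+1.3 = 14.4
509 → 525 → 548 → 553: 1.9+9.7+1.3 = 12.9
509 → 525 → 537 → 553: 1.9+4.3+8.4 = 14.6
Cheapest is 509 → 525 → 548 → 553 at 12.9 s.
So from 509 the first move is to 525.

525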